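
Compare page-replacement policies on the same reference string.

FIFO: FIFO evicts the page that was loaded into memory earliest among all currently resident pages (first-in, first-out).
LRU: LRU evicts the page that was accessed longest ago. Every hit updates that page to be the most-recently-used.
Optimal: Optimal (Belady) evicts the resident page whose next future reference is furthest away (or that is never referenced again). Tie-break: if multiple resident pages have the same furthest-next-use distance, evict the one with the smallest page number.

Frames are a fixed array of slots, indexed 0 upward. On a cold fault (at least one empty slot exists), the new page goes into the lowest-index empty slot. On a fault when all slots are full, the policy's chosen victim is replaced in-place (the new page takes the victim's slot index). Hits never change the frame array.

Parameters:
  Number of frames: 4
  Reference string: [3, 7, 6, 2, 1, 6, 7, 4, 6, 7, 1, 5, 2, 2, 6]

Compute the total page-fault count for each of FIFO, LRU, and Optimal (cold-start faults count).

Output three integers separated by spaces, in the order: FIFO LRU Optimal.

Answer: 10 9 8

Derivation:
--- FIFO ---
  step 0: ref 3 -> FAULT, frames=[3,-,-,-] (faults so far: 1)
  step 1: ref 7 -> FAULT, frames=[3,7,-,-] (faults so far: 2)
  step 2: ref 6 -> FAULT, frames=[3,7,6,-] (faults so far: 3)
  step 3: ref 2 -> FAULT, frames=[3,7,6,2] (faults so far: 4)
  step 4: ref 1 -> FAULT, evict 3, frames=[1,7,6,2] (faults so far: 5)
  step 5: ref 6 -> HIT, frames=[1,7,6,2] (faults so far: 5)
  step 6: ref 7 -> HIT, frames=[1,7,6,2] (faults so far: 5)
  step 7: ref 4 -> FAULT, evict 7, frames=[1,4,6,2] (faults so far: 6)
  step 8: ref 6 -> HIT, frames=[1,4,6,2] (faults so far: 6)
  step 9: ref 7 -> FAULT, evict 6, frames=[1,4,7,2] (faults so far: 7)
  step 10: ref 1 -> HIT, frames=[1,4,7,2] (faults so far: 7)
  step 11: ref 5 -> FAULT, evict 2, frames=[1,4,7,5] (faults so far: 8)
  step 12: ref 2 -> FAULT, evict 1, frames=[2,4,7,5] (faults so far: 9)
  step 13: ref 2 -> HIT, frames=[2,4,7,5] (faults so far: 9)
  step 14: ref 6 -> FAULT, evict 4, frames=[2,6,7,5] (faults so far: 10)
  FIFO total faults: 10
--- LRU ---
  step 0: ref 3 -> FAULT, frames=[3,-,-,-] (faults so far: 1)
  step 1: ref 7 -> FAULT, frames=[3,7,-,-] (faults so far: 2)
  step 2: ref 6 -> FAULT, frames=[3,7,6,-] (faults so far: 3)
  step 3: ref 2 -> FAULT, frames=[3,7,6,2] (faults so far: 4)
  step 4: ref 1 -> FAULT, evict 3, frames=[1,7,6,2] (faults so far: 5)
  step 5: ref 6 -> HIT, frames=[1,7,6,2] (faults so far: 5)
  step 6: ref 7 -> HIT, frames=[1,7,6,2] (faults so far: 5)
  step 7: ref 4 -> FAULT, evict 2, frames=[1,7,6,4] (faults so far: 6)
  step 8: ref 6 -> HIT, frames=[1,7,6,4] (faults so far: 6)
  step 9: ref 7 -> HIT, frames=[1,7,6,4] (faults so far: 6)
  step 10: ref 1 -> HIT, frames=[1,7,6,4] (faults so far: 6)
  step 11: ref 5 -> FAULT, evict 4, frames=[1,7,6,5] (faults so far: 7)
  step 12: ref 2 -> FAULT, evict 6, frames=[1,7,2,5] (faults so far: 8)
  step 13: ref 2 -> HIT, frames=[1,7,2,5] (faults so far: 8)
  step 14: ref 6 -> FAULT, evict 7, frames=[1,6,2,5] (faults so far: 9)
  LRU total faults: 9
--- Optimal ---
  step 0: ref 3 -> FAULT, frames=[3,-,-,-] (faults so far: 1)
  step 1: ref 7 -> FAULT, frames=[3,7,-,-] (faults so far: 2)
  step 2: ref 6 -> FAULT, frames=[3,7,6,-] (faults so far: 3)
  step 3: ref 2 -> FAULT, frames=[3,7,6,2] (faults so far: 4)
  step 4: ref 1 -> FAULT, evict 3, frames=[1,7,6,2] (faults so far: 5)
  step 5: ref 6 -> HIT, frames=[1,7,6,2] (faults so far: 5)
  step 6: ref 7 -> HIT, frames=[1,7,6,2] (faults so far: 5)
  step 7: ref 4 -> FAULT, evict 2, frames=[1,7,6,4] (faults so far: 6)
  step 8: ref 6 -> HIT, frames=[1,7,6,4] (faults so far: 6)
  step 9: ref 7 -> HIT, frames=[1,7,6,4] (faults so far: 6)
  step 10: ref 1 -> HIT, frames=[1,7,6,4] (faults so far: 6)
  step 11: ref 5 -> FAULT, evict 1, frames=[5,7,6,4] (faults so far: 7)
  step 12: ref 2 -> FAULT, evict 4, frames=[5,7,6,2] (faults so far: 8)
  step 13: ref 2 -> HIT, frames=[5,7,6,2] (faults so far: 8)
  step 14: ref 6 -> HIT, frames=[5,7,6,2] (faults so far: 8)
  Optimal total faults: 8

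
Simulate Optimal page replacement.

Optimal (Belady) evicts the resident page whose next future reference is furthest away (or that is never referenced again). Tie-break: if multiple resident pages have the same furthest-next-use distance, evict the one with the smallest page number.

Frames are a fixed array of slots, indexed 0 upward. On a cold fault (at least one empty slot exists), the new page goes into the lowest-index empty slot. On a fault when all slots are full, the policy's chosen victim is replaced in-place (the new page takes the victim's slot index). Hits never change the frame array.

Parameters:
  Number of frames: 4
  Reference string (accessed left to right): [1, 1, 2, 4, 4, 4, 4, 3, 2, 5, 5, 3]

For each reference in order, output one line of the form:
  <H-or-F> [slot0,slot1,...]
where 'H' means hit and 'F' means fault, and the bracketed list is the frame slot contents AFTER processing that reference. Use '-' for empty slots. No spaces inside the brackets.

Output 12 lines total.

F [1,-,-,-]
H [1,-,-,-]
F [1,2,-,-]
F [1,2,4,-]
H [1,2,4,-]
H [1,2,4,-]
H [1,2,4,-]
F [1,2,4,3]
H [1,2,4,3]
F [5,2,4,3]
H [5,2,4,3]
H [5,2,4,3]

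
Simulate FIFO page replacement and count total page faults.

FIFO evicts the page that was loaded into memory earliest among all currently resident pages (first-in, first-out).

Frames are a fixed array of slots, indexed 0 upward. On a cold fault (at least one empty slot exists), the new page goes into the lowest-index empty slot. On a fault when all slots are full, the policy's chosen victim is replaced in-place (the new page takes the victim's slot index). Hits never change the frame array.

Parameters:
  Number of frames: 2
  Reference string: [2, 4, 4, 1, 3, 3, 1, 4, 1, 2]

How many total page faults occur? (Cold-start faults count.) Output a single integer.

Answer: 7

Derivation:
Step 0: ref 2 → FAULT, frames=[2,-]
Step 1: ref 4 → FAULT, frames=[2,4]
Step 2: ref 4 → HIT, frames=[2,4]
Step 3: ref 1 → FAULT (evict 2), frames=[1,4]
Step 4: ref 3 → FAULT (evict 4), frames=[1,3]
Step 5: ref 3 → HIT, frames=[1,3]
Step 6: ref 1 → HIT, frames=[1,3]
Step 7: ref 4 → FAULT (evict 1), frames=[4,3]
Step 8: ref 1 → FAULT (evict 3), frames=[4,1]
Step 9: ref 2 → FAULT (evict 4), frames=[2,1]
Total faults: 7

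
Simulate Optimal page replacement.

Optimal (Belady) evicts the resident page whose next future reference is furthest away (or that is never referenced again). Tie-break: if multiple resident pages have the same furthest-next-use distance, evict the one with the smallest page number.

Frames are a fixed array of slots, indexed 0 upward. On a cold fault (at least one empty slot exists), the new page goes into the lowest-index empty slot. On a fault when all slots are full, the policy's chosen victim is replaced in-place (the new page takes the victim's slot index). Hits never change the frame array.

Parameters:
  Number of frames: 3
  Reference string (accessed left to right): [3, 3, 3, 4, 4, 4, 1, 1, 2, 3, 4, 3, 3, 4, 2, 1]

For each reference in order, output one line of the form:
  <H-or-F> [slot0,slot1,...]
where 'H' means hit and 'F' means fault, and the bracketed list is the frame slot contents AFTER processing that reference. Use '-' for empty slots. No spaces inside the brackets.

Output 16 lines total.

F [3,-,-]
H [3,-,-]
H [3,-,-]
F [3,4,-]
H [3,4,-]
H [3,4,-]
F [3,4,1]
H [3,4,1]
F [3,4,2]
H [3,4,2]
H [3,4,2]
H [3,4,2]
H [3,4,2]
H [3,4,2]
H [3,4,2]
F [3,4,1]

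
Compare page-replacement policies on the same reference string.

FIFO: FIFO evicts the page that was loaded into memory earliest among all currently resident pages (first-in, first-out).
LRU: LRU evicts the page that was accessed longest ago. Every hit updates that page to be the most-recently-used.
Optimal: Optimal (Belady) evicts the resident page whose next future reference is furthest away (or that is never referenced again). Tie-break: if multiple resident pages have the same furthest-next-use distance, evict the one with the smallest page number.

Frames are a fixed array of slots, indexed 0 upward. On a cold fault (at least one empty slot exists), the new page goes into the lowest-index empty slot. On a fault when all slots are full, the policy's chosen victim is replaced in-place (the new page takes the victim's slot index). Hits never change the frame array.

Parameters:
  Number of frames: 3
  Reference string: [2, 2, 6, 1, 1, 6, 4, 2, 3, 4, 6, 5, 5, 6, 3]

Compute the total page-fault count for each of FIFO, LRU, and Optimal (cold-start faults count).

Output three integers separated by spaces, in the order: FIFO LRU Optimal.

--- FIFO ---
  step 0: ref 2 -> FAULT, frames=[2,-,-] (faults so far: 1)
  step 1: ref 2 -> HIT, frames=[2,-,-] (faults so far: 1)
  step 2: ref 6 -> FAULT, frames=[2,6,-] (faults so far: 2)
  step 3: ref 1 -> FAULT, frames=[2,6,1] (faults so far: 3)
  step 4: ref 1 -> HIT, frames=[2,6,1] (faults so far: 3)
  step 5: ref 6 -> HIT, frames=[2,6,1] (faults so far: 3)
  step 6: ref 4 -> FAULT, evict 2, frames=[4,6,1] (faults so far: 4)
  step 7: ref 2 -> FAULT, evict 6, frames=[4,2,1] (faults so far: 5)
  step 8: ref 3 -> FAULT, evict 1, frames=[4,2,3] (faults so far: 6)
  step 9: ref 4 -> HIT, frames=[4,2,3] (faults so far: 6)
  step 10: ref 6 -> FAULT, evict 4, frames=[6,2,3] (faults so far: 7)
  step 11: ref 5 -> FAULT, evict 2, frames=[6,5,3] (faults so far: 8)
  step 12: ref 5 -> HIT, frames=[6,5,3] (faults so far: 8)
  step 13: ref 6 -> HIT, frames=[6,5,3] (faults so far: 8)
  step 14: ref 3 -> HIT, frames=[6,5,3] (faults so far: 8)
  FIFO total faults: 8
--- LRU ---
  step 0: ref 2 -> FAULT, frames=[2,-,-] (faults so far: 1)
  step 1: ref 2 -> HIT, frames=[2,-,-] (faults so far: 1)
  step 2: ref 6 -> FAULT, frames=[2,6,-] (faults so far: 2)
  step 3: ref 1 -> FAULT, frames=[2,6,1] (faults so far: 3)
  step 4: ref 1 -> HIT, frames=[2,6,1] (faults so far: 3)
  step 5: ref 6 -> HIT, frames=[2,6,1] (faults so far: 3)
  step 6: ref 4 -> FAULT, evict 2, frames=[4,6,1] (faults so far: 4)
  step 7: ref 2 -> FAULT, evict 1, frames=[4,6,2] (faults so far: 5)
  step 8: ref 3 -> FAULT, evict 6, frames=[4,3,2] (faults so far: 6)
  step 9: ref 4 -> HIT, frames=[4,3,2] (faults so far: 6)
  step 10: ref 6 -> FAULT, evict 2, frames=[4,3,6] (faults so far: 7)
  step 11: ref 5 -> FAULT, evict 3, frames=[4,5,6] (faults so far: 8)
  step 12: ref 5 -> HIT, frames=[4,5,6] (faults so far: 8)
  step 13: ref 6 -> HIT, frames=[4,5,6] (faults so far: 8)
  step 14: ref 3 -> FAULT, evict 4, frames=[3,5,6] (faults so far: 9)
  LRU total faults: 9
--- Optimal ---
  step 0: ref 2 -> FAULT, frames=[2,-,-] (faults so far: 1)
  step 1: ref 2 -> HIT, frames=[2,-,-] (faults so far: 1)
  step 2: ref 6 -> FAULT, frames=[2,6,-] (faults so far: 2)
  step 3: ref 1 -> FAULT, frames=[2,6,1] (faults so far: 3)
  step 4: ref 1 -> HIT, frames=[2,6,1] (faults so far: 3)
  step 5: ref 6 -> HIT, frames=[2,6,1] (faults so far: 3)
  step 6: ref 4 -> FAULT, evict 1, frames=[2,6,4] (faults so far: 4)
  step 7: ref 2 -> HIT, frames=[2,6,4] (faults so far: 4)
  step 8: ref 3 -> FAULT, evict 2, frames=[3,6,4] (faults so far: 5)
  step 9: ref 4 -> HIT, frames=[3,6,4] (faults so far: 5)
  step 10: ref 6 -> HIT, frames=[3,6,4] (faults so far: 5)
  step 11: ref 5 -> FAULT, evict 4, frames=[3,6,5] (faults so far: 6)
  step 12: ref 5 -> HIT, frames=[3,6,5] (faults so far: 6)
  step 13: ref 6 -> HIT, frames=[3,6,5] (faults so far: 6)
  step 14: ref 3 -> HIT, frames=[3,6,5] (faults so far: 6)
  Optimal total faults: 6

Answer: 8 9 6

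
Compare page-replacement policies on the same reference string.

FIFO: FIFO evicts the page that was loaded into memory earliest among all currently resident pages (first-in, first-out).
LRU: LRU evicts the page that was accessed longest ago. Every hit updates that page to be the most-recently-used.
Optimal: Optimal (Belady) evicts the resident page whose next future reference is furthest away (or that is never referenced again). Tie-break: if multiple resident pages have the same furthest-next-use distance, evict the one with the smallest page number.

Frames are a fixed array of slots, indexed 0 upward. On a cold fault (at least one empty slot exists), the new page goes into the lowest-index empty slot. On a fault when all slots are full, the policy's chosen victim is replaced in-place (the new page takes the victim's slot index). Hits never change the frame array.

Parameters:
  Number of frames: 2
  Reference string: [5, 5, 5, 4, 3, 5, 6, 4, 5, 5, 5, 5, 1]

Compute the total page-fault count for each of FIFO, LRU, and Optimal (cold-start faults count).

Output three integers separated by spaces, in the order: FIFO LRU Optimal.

--- FIFO ---
  step 0: ref 5 -> FAULT, frames=[5,-] (faults so far: 1)
  step 1: ref 5 -> HIT, frames=[5,-] (faults so far: 1)
  step 2: ref 5 -> HIT, frames=[5,-] (faults so far: 1)
  step 3: ref 4 -> FAULT, frames=[5,4] (faults so far: 2)
  step 4: ref 3 -> FAULT, evict 5, frames=[3,4] (faults so far: 3)
  step 5: ref 5 -> FAULT, evict 4, frames=[3,5] (faults so far: 4)
  step 6: ref 6 -> FAULT, evict 3, frames=[6,5] (faults so far: 5)
  step 7: ref 4 -> FAULT, evict 5, frames=[6,4] (faults so far: 6)
  step 8: ref 5 -> FAULT, evict 6, frames=[5,4] (faults so far: 7)
  step 9: ref 5 -> HIT, frames=[5,4] (faults so far: 7)
  step 10: ref 5 -> HIT, frames=[5,4] (faults so far: 7)
  step 11: ref 5 -> HIT, frames=[5,4] (faults so far: 7)
  step 12: ref 1 -> FAULT, evict 4, frames=[5,1] (faults so far: 8)
  FIFO total faults: 8
--- LRU ---
  step 0: ref 5 -> FAULT, frames=[5,-] (faults so far: 1)
  step 1: ref 5 -> HIT, frames=[5,-] (faults so far: 1)
  step 2: ref 5 -> HIT, frames=[5,-] (faults so far: 1)
  step 3: ref 4 -> FAULT, frames=[5,4] (faults so far: 2)
  step 4: ref 3 -> FAULT, evict 5, frames=[3,4] (faults so far: 3)
  step 5: ref 5 -> FAULT, evict 4, frames=[3,5] (faults so far: 4)
  step 6: ref 6 -> FAULT, evict 3, frames=[6,5] (faults so far: 5)
  step 7: ref 4 -> FAULT, evict 5, frames=[6,4] (faults so far: 6)
  step 8: ref 5 -> FAULT, evict 6, frames=[5,4] (faults so far: 7)
  step 9: ref 5 -> HIT, frames=[5,4] (faults so far: 7)
  step 10: ref 5 -> HIT, frames=[5,4] (faults so far: 7)
  step 11: ref 5 -> HIT, frames=[5,4] (faults so far: 7)
  step 12: ref 1 -> FAULT, evict 4, frames=[5,1] (faults so far: 8)
  LRU total faults: 8
--- Optimal ---
  step 0: ref 5 -> FAULT, frames=[5,-] (faults so far: 1)
  step 1: ref 5 -> HIT, frames=[5,-] (faults so far: 1)
  step 2: ref 5 -> HIT, frames=[5,-] (faults so far: 1)
  step 3: ref 4 -> FAULT, frames=[5,4] (faults so far: 2)
  step 4: ref 3 -> FAULT, evict 4, frames=[5,3] (faults so far: 3)
  step 5: ref 5 -> HIT, frames=[5,3] (faults so far: 3)
  step 6: ref 6 -> FAULT, evict 3, frames=[5,6] (faults so far: 4)
  step 7: ref 4 -> FAULT, evict 6, frames=[5,4] (faults so far: 5)
  step 8: ref 5 -> HIT, frames=[5,4] (faults so far: 5)
  step 9: ref 5 -> HIT, frames=[5,4] (faults so far: 5)
  step 10: ref 5 -> HIT, frames=[5,4] (faults so far: 5)
  step 11: ref 5 -> HIT, frames=[5,4] (faults so far: 5)
  step 12: ref 1 -> FAULT, evict 4, frames=[5,1] (faults so far: 6)
  Optimal total faults: 6

Answer: 8 8 6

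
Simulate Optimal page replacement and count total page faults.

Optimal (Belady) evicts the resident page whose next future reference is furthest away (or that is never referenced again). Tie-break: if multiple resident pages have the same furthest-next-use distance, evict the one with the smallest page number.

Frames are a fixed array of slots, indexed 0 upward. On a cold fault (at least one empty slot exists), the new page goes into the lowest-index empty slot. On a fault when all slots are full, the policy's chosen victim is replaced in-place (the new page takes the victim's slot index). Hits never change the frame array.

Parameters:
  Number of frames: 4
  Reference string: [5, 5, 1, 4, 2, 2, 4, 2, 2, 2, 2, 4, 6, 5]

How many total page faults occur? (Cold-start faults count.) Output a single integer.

Answer: 5

Derivation:
Step 0: ref 5 → FAULT, frames=[5,-,-,-]
Step 1: ref 5 → HIT, frames=[5,-,-,-]
Step 2: ref 1 → FAULT, frames=[5,1,-,-]
Step 3: ref 4 → FAULT, frames=[5,1,4,-]
Step 4: ref 2 → FAULT, frames=[5,1,4,2]
Step 5: ref 2 → HIT, frames=[5,1,4,2]
Step 6: ref 4 → HIT, frames=[5,1,4,2]
Step 7: ref 2 → HIT, frames=[5,1,4,2]
Step 8: ref 2 → HIT, frames=[5,1,4,2]
Step 9: ref 2 → HIT, frames=[5,1,4,2]
Step 10: ref 2 → HIT, frames=[5,1,4,2]
Step 11: ref 4 → HIT, frames=[5,1,4,2]
Step 12: ref 6 → FAULT (evict 1), frames=[5,6,4,2]
Step 13: ref 5 → HIT, frames=[5,6,4,2]
Total faults: 5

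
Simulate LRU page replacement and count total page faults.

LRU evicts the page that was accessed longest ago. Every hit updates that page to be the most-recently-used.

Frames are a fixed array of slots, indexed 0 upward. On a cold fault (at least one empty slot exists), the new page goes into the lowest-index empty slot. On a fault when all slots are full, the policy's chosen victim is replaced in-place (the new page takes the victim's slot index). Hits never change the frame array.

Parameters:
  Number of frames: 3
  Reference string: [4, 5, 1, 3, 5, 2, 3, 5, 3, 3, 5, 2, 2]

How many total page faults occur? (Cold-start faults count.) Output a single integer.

Step 0: ref 4 → FAULT, frames=[4,-,-]
Step 1: ref 5 → FAULT, frames=[4,5,-]
Step 2: ref 1 → FAULT, frames=[4,5,1]
Step 3: ref 3 → FAULT (evict 4), frames=[3,5,1]
Step 4: ref 5 → HIT, frames=[3,5,1]
Step 5: ref 2 → FAULT (evict 1), frames=[3,5,2]
Step 6: ref 3 → HIT, frames=[3,5,2]
Step 7: ref 5 → HIT, frames=[3,5,2]
Step 8: ref 3 → HIT, frames=[3,5,2]
Step 9: ref 3 → HIT, frames=[3,5,2]
Step 10: ref 5 → HIT, frames=[3,5,2]
Step 11: ref 2 → HIT, frames=[3,5,2]
Step 12: ref 2 → HIT, frames=[3,5,2]
Total faults: 5

Answer: 5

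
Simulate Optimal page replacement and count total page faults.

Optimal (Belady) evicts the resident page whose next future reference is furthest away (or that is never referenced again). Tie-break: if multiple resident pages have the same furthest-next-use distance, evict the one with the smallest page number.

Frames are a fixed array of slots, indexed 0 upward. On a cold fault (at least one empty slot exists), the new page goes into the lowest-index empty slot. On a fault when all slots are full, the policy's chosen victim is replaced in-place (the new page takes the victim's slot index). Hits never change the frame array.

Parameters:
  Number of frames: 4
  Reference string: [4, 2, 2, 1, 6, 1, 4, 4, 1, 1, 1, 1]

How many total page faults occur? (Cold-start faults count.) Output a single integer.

Answer: 4

Derivation:
Step 0: ref 4 → FAULT, frames=[4,-,-,-]
Step 1: ref 2 → FAULT, frames=[4,2,-,-]
Step 2: ref 2 → HIT, frames=[4,2,-,-]
Step 3: ref 1 → FAULT, frames=[4,2,1,-]
Step 4: ref 6 → FAULT, frames=[4,2,1,6]
Step 5: ref 1 → HIT, frames=[4,2,1,6]
Step 6: ref 4 → HIT, frames=[4,2,1,6]
Step 7: ref 4 → HIT, frames=[4,2,1,6]
Step 8: ref 1 → HIT, frames=[4,2,1,6]
Step 9: ref 1 → HIT, frames=[4,2,1,6]
Step 10: ref 1 → HIT, frames=[4,2,1,6]
Step 11: ref 1 → HIT, frames=[4,2,1,6]
Total faults: 4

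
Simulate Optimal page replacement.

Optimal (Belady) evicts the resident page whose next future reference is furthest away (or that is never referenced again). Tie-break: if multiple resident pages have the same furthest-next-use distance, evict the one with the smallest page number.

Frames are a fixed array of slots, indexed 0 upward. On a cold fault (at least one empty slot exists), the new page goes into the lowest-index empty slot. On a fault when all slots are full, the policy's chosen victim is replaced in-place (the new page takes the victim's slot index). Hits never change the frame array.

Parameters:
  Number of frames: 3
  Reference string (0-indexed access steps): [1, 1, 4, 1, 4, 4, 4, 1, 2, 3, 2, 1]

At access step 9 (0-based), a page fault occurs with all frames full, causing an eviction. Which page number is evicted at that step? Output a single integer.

Step 0: ref 1 -> FAULT, frames=[1,-,-]
Step 1: ref 1 -> HIT, frames=[1,-,-]
Step 2: ref 4 -> FAULT, frames=[1,4,-]
Step 3: ref 1 -> HIT, frames=[1,4,-]
Step 4: ref 4 -> HIT, frames=[1,4,-]
Step 5: ref 4 -> HIT, frames=[1,4,-]
Step 6: ref 4 -> HIT, frames=[1,4,-]
Step 7: ref 1 -> HIT, frames=[1,4,-]
Step 8: ref 2 -> FAULT, frames=[1,4,2]
Step 9: ref 3 -> FAULT, evict 4, frames=[1,3,2]
At step 9: evicted page 4

Answer: 4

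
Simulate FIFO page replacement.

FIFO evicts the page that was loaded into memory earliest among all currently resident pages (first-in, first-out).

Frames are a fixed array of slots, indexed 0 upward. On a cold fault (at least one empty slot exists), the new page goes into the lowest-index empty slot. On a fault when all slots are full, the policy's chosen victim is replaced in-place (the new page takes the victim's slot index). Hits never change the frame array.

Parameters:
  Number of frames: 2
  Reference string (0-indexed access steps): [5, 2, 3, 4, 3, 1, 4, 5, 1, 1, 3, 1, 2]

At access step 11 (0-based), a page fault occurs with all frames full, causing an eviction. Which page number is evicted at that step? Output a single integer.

Step 0: ref 5 -> FAULT, frames=[5,-]
Step 1: ref 2 -> FAULT, frames=[5,2]
Step 2: ref 3 -> FAULT, evict 5, frames=[3,2]
Step 3: ref 4 -> FAULT, evict 2, frames=[3,4]
Step 4: ref 3 -> HIT, frames=[3,4]
Step 5: ref 1 -> FAULT, evict 3, frames=[1,4]
Step 6: ref 4 -> HIT, frames=[1,4]
Step 7: ref 5 -> FAULT, evict 4, frames=[1,5]
Step 8: ref 1 -> HIT, frames=[1,5]
Step 9: ref 1 -> HIT, frames=[1,5]
Step 10: ref 3 -> FAULT, evict 1, frames=[3,5]
Step 11: ref 1 -> FAULT, evict 5, frames=[3,1]
At step 11: evicted page 5

Answer: 5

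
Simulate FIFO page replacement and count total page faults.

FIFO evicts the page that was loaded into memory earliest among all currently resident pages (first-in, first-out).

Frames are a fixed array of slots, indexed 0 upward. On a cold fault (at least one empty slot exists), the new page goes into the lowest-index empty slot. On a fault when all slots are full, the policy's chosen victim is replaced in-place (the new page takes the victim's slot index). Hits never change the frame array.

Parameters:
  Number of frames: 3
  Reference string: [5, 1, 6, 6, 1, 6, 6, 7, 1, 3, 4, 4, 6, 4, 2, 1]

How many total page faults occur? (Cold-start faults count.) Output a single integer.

Answer: 9

Derivation:
Step 0: ref 5 → FAULT, frames=[5,-,-]
Step 1: ref 1 → FAULT, frames=[5,1,-]
Step 2: ref 6 → FAULT, frames=[5,1,6]
Step 3: ref 6 → HIT, frames=[5,1,6]
Step 4: ref 1 → HIT, frames=[5,1,6]
Step 5: ref 6 → HIT, frames=[5,1,6]
Step 6: ref 6 → HIT, frames=[5,1,6]
Step 7: ref 7 → FAULT (evict 5), frames=[7,1,6]
Step 8: ref 1 → HIT, frames=[7,1,6]
Step 9: ref 3 → FAULT (evict 1), frames=[7,3,6]
Step 10: ref 4 → FAULT (evict 6), frames=[7,3,4]
Step 11: ref 4 → HIT, frames=[7,3,4]
Step 12: ref 6 → FAULT (evict 7), frames=[6,3,4]
Step 13: ref 4 → HIT, frames=[6,3,4]
Step 14: ref 2 → FAULT (evict 3), frames=[6,2,4]
Step 15: ref 1 → FAULT (evict 4), frames=[6,2,1]
Total faults: 9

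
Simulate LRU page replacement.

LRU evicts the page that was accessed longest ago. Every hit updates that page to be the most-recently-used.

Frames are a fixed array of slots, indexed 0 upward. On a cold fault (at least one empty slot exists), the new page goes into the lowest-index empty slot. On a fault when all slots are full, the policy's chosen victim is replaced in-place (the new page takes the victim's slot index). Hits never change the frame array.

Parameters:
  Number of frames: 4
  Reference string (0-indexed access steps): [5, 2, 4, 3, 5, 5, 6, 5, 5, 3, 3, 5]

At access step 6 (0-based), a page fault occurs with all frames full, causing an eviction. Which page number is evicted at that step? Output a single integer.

Answer: 2

Derivation:
Step 0: ref 5 -> FAULT, frames=[5,-,-,-]
Step 1: ref 2 -> FAULT, frames=[5,2,-,-]
Step 2: ref 4 -> FAULT, frames=[5,2,4,-]
Step 3: ref 3 -> FAULT, frames=[5,2,4,3]
Step 4: ref 5 -> HIT, frames=[5,2,4,3]
Step 5: ref 5 -> HIT, frames=[5,2,4,3]
Step 6: ref 6 -> FAULT, evict 2, frames=[5,6,4,3]
At step 6: evicted page 2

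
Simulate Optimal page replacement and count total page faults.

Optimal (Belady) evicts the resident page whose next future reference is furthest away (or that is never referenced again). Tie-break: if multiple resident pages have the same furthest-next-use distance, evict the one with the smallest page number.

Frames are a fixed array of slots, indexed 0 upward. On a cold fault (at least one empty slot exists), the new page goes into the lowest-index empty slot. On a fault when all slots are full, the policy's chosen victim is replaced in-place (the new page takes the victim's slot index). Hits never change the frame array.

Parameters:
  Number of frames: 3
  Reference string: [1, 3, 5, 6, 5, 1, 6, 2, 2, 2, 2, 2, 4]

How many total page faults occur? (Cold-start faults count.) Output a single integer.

Step 0: ref 1 → FAULT, frames=[1,-,-]
Step 1: ref 3 → FAULT, frames=[1,3,-]
Step 2: ref 5 → FAULT, frames=[1,3,5]
Step 3: ref 6 → FAULT (evict 3), frames=[1,6,5]
Step 4: ref 5 → HIT, frames=[1,6,5]
Step 5: ref 1 → HIT, frames=[1,6,5]
Step 6: ref 6 → HIT, frames=[1,6,5]
Step 7: ref 2 → FAULT (evict 1), frames=[2,6,5]
Step 8: ref 2 → HIT, frames=[2,6,5]
Step 9: ref 2 → HIT, frames=[2,6,5]
Step 10: ref 2 → HIT, frames=[2,6,5]
Step 11: ref 2 → HIT, frames=[2,6,5]
Step 12: ref 4 → FAULT (evict 2), frames=[4,6,5]
Total faults: 6

Answer: 6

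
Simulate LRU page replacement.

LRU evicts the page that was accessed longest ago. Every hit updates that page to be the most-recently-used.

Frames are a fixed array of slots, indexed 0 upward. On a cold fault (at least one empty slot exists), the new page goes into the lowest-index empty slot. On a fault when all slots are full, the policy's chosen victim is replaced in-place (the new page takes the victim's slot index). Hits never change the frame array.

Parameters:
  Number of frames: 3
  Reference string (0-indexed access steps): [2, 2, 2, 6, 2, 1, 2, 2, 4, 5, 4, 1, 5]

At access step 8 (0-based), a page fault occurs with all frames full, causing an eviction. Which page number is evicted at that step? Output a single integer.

Answer: 6

Derivation:
Step 0: ref 2 -> FAULT, frames=[2,-,-]
Step 1: ref 2 -> HIT, frames=[2,-,-]
Step 2: ref 2 -> HIT, frames=[2,-,-]
Step 3: ref 6 -> FAULT, frames=[2,6,-]
Step 4: ref 2 -> HIT, frames=[2,6,-]
Step 5: ref 1 -> FAULT, frames=[2,6,1]
Step 6: ref 2 -> HIT, frames=[2,6,1]
Step 7: ref 2 -> HIT, frames=[2,6,1]
Step 8: ref 4 -> FAULT, evict 6, frames=[2,4,1]
At step 8: evicted page 6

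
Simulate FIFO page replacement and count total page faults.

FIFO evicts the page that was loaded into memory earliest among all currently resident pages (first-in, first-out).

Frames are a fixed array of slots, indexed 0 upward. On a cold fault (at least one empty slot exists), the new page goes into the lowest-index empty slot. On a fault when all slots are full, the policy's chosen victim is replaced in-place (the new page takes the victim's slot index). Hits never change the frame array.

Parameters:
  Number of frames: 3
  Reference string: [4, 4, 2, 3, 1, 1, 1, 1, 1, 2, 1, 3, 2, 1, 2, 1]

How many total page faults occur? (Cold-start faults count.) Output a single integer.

Step 0: ref 4 → FAULT, frames=[4,-,-]
Step 1: ref 4 → HIT, frames=[4,-,-]
Step 2: ref 2 → FAULT, frames=[4,2,-]
Step 3: ref 3 → FAULT, frames=[4,2,3]
Step 4: ref 1 → FAULT (evict 4), frames=[1,2,3]
Step 5: ref 1 → HIT, frames=[1,2,3]
Step 6: ref 1 → HIT, frames=[1,2,3]
Step 7: ref 1 → HIT, frames=[1,2,3]
Step 8: ref 1 → HIT, frames=[1,2,3]
Step 9: ref 2 → HIT, frames=[1,2,3]
Step 10: ref 1 → HIT, frames=[1,2,3]
Step 11: ref 3 → HIT, frames=[1,2,3]
Step 12: ref 2 → HIT, frames=[1,2,3]
Step 13: ref 1 → HIT, frames=[1,2,3]
Step 14: ref 2 → HIT, frames=[1,2,3]
Step 15: ref 1 → HIT, frames=[1,2,3]
Total faults: 4

Answer: 4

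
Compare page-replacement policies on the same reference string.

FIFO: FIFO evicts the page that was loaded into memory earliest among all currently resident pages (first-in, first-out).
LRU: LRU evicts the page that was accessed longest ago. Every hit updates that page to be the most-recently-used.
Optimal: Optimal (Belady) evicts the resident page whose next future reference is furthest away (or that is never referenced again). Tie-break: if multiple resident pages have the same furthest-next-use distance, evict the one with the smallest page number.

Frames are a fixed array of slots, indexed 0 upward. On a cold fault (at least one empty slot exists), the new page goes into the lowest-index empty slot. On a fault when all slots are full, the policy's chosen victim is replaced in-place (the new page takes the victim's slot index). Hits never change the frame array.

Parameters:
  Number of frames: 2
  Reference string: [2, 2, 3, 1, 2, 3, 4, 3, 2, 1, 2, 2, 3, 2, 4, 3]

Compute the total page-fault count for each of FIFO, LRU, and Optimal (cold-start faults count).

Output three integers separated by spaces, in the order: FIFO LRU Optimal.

Answer: 12 11 9

Derivation:
--- FIFO ---
  step 0: ref 2 -> FAULT, frames=[2,-] (faults so far: 1)
  step 1: ref 2 -> HIT, frames=[2,-] (faults so far: 1)
  step 2: ref 3 -> FAULT, frames=[2,3] (faults so far: 2)
  step 3: ref 1 -> FAULT, evict 2, frames=[1,3] (faults so far: 3)
  step 4: ref 2 -> FAULT, evict 3, frames=[1,2] (faults so far: 4)
  step 5: ref 3 -> FAULT, evict 1, frames=[3,2] (faults so far: 5)
  step 6: ref 4 -> FAULT, evict 2, frames=[3,4] (faults so far: 6)
  step 7: ref 3 -> HIT, frames=[3,4] (faults so far: 6)
  step 8: ref 2 -> FAULT, evict 3, frames=[2,4] (faults so far: 7)
  step 9: ref 1 -> FAULT, evict 4, frames=[2,1] (faults so far: 8)
  step 10: ref 2 -> HIT, frames=[2,1] (faults so far: 8)
  step 11: ref 2 -> HIT, frames=[2,1] (faults so far: 8)
  step 12: ref 3 -> FAULT, evict 2, frames=[3,1] (faults so far: 9)
  step 13: ref 2 -> FAULT, evict 1, frames=[3,2] (faults so far: 10)
  step 14: ref 4 -> FAULT, evict 3, frames=[4,2] (faults so far: 11)
  step 15: ref 3 -> FAULT, evict 2, frames=[4,3] (faults so far: 12)
  FIFO total faults: 12
--- LRU ---
  step 0: ref 2 -> FAULT, frames=[2,-] (faults so far: 1)
  step 1: ref 2 -> HIT, frames=[2,-] (faults so far: 1)
  step 2: ref 3 -> FAULT, frames=[2,3] (faults so far: 2)
  step 3: ref 1 -> FAULT, evict 2, frames=[1,3] (faults so far: 3)
  step 4: ref 2 -> FAULT, evict 3, frames=[1,2] (faults so far: 4)
  step 5: ref 3 -> FAULT, evict 1, frames=[3,2] (faults so far: 5)
  step 6: ref 4 -> FAULT, evict 2, frames=[3,4] (faults so far: 6)
  step 7: ref 3 -> HIT, frames=[3,4] (faults so far: 6)
  step 8: ref 2 -> FAULT, evict 4, frames=[3,2] (faults so far: 7)
  step 9: ref 1 -> FAULT, evict 3, frames=[1,2] (faults so far: 8)
  step 10: ref 2 -> HIT, frames=[1,2] (faults so far: 8)
  step 11: ref 2 -> HIT, frames=[1,2] (faults so far: 8)
  step 12: ref 3 -> FAULT, evict 1, frames=[3,2] (faults so far: 9)
  step 13: ref 2 -> HIT, frames=[3,2] (faults so far: 9)
  step 14: ref 4 -> FAULT, evict 3, frames=[4,2] (faults so far: 10)
  step 15: ref 3 -> FAULT, evict 2, frames=[4,3] (faults so far: 11)
  LRU total faults: 11
--- Optimal ---
  step 0: ref 2 -> FAULT, frames=[2,-] (faults so far: 1)
  step 1: ref 2 -> HIT, frames=[2,-] (faults so far: 1)
  step 2: ref 3 -> FAULT, frames=[2,3] (faults so far: 2)
  step 3: ref 1 -> FAULT, evict 3, frames=[2,1] (faults so far: 3)
  step 4: ref 2 -> HIT, frames=[2,1] (faults so far: 3)
  step 5: ref 3 -> FAULT, evict 1, frames=[2,3] (faults so far: 4)
  step 6: ref 4 -> FAULT, evict 2, frames=[4,3] (faults so far: 5)
  step 7: ref 3 -> HIT, frames=[4,3] (faults so far: 5)
  step 8: ref 2 -> FAULT, evict 4, frames=[2,3] (faults so far: 6)
  step 9: ref 1 -> FAULT, evict 3, frames=[2,1] (faults so far: 7)
  step 10: ref 2 -> HIT, frames=[2,1] (faults so far: 7)
  step 11: ref 2 -> HIT, frames=[2,1] (faults so far: 7)
  step 12: ref 3 -> FAULT, evict 1, frames=[2,3] (faults so far: 8)
  step 13: ref 2 -> HIT, frames=[2,3] (faults so far: 8)
  step 14: ref 4 -> FAULT, evict 2, frames=[4,3] (faults so far: 9)
  step 15: ref 3 -> HIT, frames=[4,3] (faults so far: 9)
  Optimal total faults: 9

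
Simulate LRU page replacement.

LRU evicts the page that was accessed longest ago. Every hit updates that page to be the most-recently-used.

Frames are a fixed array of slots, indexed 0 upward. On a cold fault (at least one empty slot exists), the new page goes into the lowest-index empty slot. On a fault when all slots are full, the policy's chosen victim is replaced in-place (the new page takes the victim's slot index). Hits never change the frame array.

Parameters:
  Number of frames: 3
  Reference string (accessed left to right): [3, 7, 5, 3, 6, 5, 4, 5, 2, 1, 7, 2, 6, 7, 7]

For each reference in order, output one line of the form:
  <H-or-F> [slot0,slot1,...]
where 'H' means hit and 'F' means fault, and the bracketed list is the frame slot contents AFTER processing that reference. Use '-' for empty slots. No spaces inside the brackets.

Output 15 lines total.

F [3,-,-]
F [3,7,-]
F [3,7,5]
H [3,7,5]
F [3,6,5]
H [3,6,5]
F [4,6,5]
H [4,6,5]
F [4,2,5]
F [1,2,5]
F [1,2,7]
H [1,2,7]
F [6,2,7]
H [6,2,7]
H [6,2,7]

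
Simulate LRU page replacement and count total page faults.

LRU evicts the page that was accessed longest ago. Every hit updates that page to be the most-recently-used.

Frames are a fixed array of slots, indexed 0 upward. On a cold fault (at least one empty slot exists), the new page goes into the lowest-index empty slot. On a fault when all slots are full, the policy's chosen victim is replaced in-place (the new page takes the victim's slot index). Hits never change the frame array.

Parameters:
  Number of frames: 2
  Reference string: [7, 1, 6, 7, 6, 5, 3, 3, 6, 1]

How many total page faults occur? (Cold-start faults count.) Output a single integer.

Step 0: ref 7 → FAULT, frames=[7,-]
Step 1: ref 1 → FAULT, frames=[7,1]
Step 2: ref 6 → FAULT (evict 7), frames=[6,1]
Step 3: ref 7 → FAULT (evict 1), frames=[6,7]
Step 4: ref 6 → HIT, frames=[6,7]
Step 5: ref 5 → FAULT (evict 7), frames=[6,5]
Step 6: ref 3 → FAULT (evict 6), frames=[3,5]
Step 7: ref 3 → HIT, frames=[3,5]
Step 8: ref 6 → FAULT (evict 5), frames=[3,6]
Step 9: ref 1 → FAULT (evict 3), frames=[1,6]
Total faults: 8

Answer: 8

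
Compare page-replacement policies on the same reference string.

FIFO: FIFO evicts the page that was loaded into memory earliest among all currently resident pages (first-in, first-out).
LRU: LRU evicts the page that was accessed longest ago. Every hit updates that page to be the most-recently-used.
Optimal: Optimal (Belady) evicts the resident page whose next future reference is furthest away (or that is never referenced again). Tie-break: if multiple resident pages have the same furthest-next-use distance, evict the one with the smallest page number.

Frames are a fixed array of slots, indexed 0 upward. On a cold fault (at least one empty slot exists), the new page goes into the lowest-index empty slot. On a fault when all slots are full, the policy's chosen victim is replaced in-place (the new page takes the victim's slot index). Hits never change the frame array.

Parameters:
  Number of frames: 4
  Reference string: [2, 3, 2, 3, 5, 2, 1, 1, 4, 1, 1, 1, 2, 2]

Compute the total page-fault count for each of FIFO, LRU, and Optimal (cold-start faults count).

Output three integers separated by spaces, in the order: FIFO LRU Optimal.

--- FIFO ---
  step 0: ref 2 -> FAULT, frames=[2,-,-,-] (faults so far: 1)
  step 1: ref 3 -> FAULT, frames=[2,3,-,-] (faults so far: 2)
  step 2: ref 2 -> HIT, frames=[2,3,-,-] (faults so far: 2)
  step 3: ref 3 -> HIT, frames=[2,3,-,-] (faults so far: 2)
  step 4: ref 5 -> FAULT, frames=[2,3,5,-] (faults so far: 3)
  step 5: ref 2 -> HIT, frames=[2,3,5,-] (faults so far: 3)
  step 6: ref 1 -> FAULT, frames=[2,3,5,1] (faults so far: 4)
  step 7: ref 1 -> HIT, frames=[2,3,5,1] (faults so far: 4)
  step 8: ref 4 -> FAULT, evict 2, frames=[4,3,5,1] (faults so far: 5)
  step 9: ref 1 -> HIT, frames=[4,3,5,1] (faults so far: 5)
  step 10: ref 1 -> HIT, frames=[4,3,5,1] (faults so far: 5)
  step 11: ref 1 -> HIT, frames=[4,3,5,1] (faults so far: 5)
  step 12: ref 2 -> FAULT, evict 3, frames=[4,2,5,1] (faults so far: 6)
  step 13: ref 2 -> HIT, frames=[4,2,5,1] (faults so far: 6)
  FIFO total faults: 6
--- LRU ---
  step 0: ref 2 -> FAULT, frames=[2,-,-,-] (faults so far: 1)
  step 1: ref 3 -> FAULT, frames=[2,3,-,-] (faults so far: 2)
  step 2: ref 2 -> HIT, frames=[2,3,-,-] (faults so far: 2)
  step 3: ref 3 -> HIT, frames=[2,3,-,-] (faults so far: 2)
  step 4: ref 5 -> FAULT, frames=[2,3,5,-] (faults so far: 3)
  step 5: ref 2 -> HIT, frames=[2,3,5,-] (faults so far: 3)
  step 6: ref 1 -> FAULT, frames=[2,3,5,1] (faults so far: 4)
  step 7: ref 1 -> HIT, frames=[2,3,5,1] (faults so far: 4)
  step 8: ref 4 -> FAULT, evict 3, frames=[2,4,5,1] (faults so far: 5)
  step 9: ref 1 -> HIT, frames=[2,4,5,1] (faults so far: 5)
  step 10: ref 1 -> HIT, frames=[2,4,5,1] (faults so far: 5)
  step 11: ref 1 -> HIT, frames=[2,4,5,1] (faults so far: 5)
  step 12: ref 2 -> HIT, frames=[2,4,5,1] (faults so far: 5)
  step 13: ref 2 -> HIT, frames=[2,4,5,1] (faults so far: 5)
  LRU total faults: 5
--- Optimal ---
  step 0: ref 2 -> FAULT, frames=[2,-,-,-] (faults so far: 1)
  step 1: ref 3 -> FAULT, frames=[2,3,-,-] (faults so far: 2)
  step 2: ref 2 -> HIT, frames=[2,3,-,-] (faults so far: 2)
  step 3: ref 3 -> HIT, frames=[2,3,-,-] (faults so far: 2)
  step 4: ref 5 -> FAULT, frames=[2,3,5,-] (faults so far: 3)
  step 5: ref 2 -> HIT, frames=[2,3,5,-] (faults so far: 3)
  step 6: ref 1 -> FAULT, frames=[2,3,5,1] (faults so far: 4)
  step 7: ref 1 -> HIT, frames=[2,3,5,1] (faults so far: 4)
  step 8: ref 4 -> FAULT, evict 3, frames=[2,4,5,1] (faults so far: 5)
  step 9: ref 1 -> HIT, frames=[2,4,5,1] (faults so far: 5)
  step 10: ref 1 -> HIT, frames=[2,4,5,1] (faults so far: 5)
  step 11: ref 1 -> HIT, frames=[2,4,5,1] (faults so far: 5)
  step 12: ref 2 -> HIT, frames=[2,4,5,1] (faults so far: 5)
  step 13: ref 2 -> HIT, frames=[2,4,5,1] (faults so far: 5)
  Optimal total faults: 5

Answer: 6 5 5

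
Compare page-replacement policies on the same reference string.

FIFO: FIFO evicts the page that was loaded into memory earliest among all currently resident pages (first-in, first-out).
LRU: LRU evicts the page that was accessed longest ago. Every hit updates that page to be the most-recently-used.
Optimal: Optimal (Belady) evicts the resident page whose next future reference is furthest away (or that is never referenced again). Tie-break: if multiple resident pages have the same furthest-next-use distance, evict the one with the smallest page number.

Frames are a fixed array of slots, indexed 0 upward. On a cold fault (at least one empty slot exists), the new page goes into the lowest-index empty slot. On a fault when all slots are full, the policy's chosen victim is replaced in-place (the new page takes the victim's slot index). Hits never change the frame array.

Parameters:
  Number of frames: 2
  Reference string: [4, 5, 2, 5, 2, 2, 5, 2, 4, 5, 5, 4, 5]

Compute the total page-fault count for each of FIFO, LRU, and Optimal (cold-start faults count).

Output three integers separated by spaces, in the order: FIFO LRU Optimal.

--- FIFO ---
  step 0: ref 4 -> FAULT, frames=[4,-] (faults so far: 1)
  step 1: ref 5 -> FAULT, frames=[4,5] (faults so far: 2)
  step 2: ref 2 -> FAULT, evict 4, frames=[2,5] (faults so far: 3)
  step 3: ref 5 -> HIT, frames=[2,5] (faults so far: 3)
  step 4: ref 2 -> HIT, frames=[2,5] (faults so far: 3)
  step 5: ref 2 -> HIT, frames=[2,5] (faults so far: 3)
  step 6: ref 5 -> HIT, frames=[2,5] (faults so far: 3)
  step 7: ref 2 -> HIT, frames=[2,5] (faults so far: 3)
  step 8: ref 4 -> FAULT, evict 5, frames=[2,4] (faults so far: 4)
  step 9: ref 5 -> FAULT, evict 2, frames=[5,4] (faults so far: 5)
  step 10: ref 5 -> HIT, frames=[5,4] (faults so far: 5)
  step 11: ref 4 -> HIT, frames=[5,4] (faults so far: 5)
  step 12: ref 5 -> HIT, frames=[5,4] (faults so far: 5)
  FIFO total faults: 5
--- LRU ---
  step 0: ref 4 -> FAULT, frames=[4,-] (faults so far: 1)
  step 1: ref 5 -> FAULT, frames=[4,5] (faults so far: 2)
  step 2: ref 2 -> FAULT, evict 4, frames=[2,5] (faults so far: 3)
  step 3: ref 5 -> HIT, frames=[2,5] (faults so far: 3)
  step 4: ref 2 -> HIT, frames=[2,5] (faults so far: 3)
  step 5: ref 2 -> HIT, frames=[2,5] (faults so far: 3)
  step 6: ref 5 -> HIT, frames=[2,5] (faults so far: 3)
  step 7: ref 2 -> HIT, frames=[2,5] (faults so far: 3)
  step 8: ref 4 -> FAULT, evict 5, frames=[2,4] (faults so far: 4)
  step 9: ref 5 -> FAULT, evict 2, frames=[5,4] (faults so far: 5)
  step 10: ref 5 -> HIT, frames=[5,4] (faults so far: 5)
  step 11: ref 4 -> HIT, frames=[5,4] (faults so far: 5)
  step 12: ref 5 -> HIT, frames=[5,4] (faults so far: 5)
  LRU total faults: 5
--- Optimal ---
  step 0: ref 4 -> FAULT, frames=[4,-] (faults so far: 1)
  step 1: ref 5 -> FAULT, frames=[4,5] (faults so far: 2)
  step 2: ref 2 -> FAULT, evict 4, frames=[2,5] (faults so far: 3)
  step 3: ref 5 -> HIT, frames=[2,5] (faults so far: 3)
  step 4: ref 2 -> HIT, frames=[2,5] (faults so far: 3)
  step 5: ref 2 -> HIT, frames=[2,5] (faults so far: 3)
  step 6: ref 5 -> HIT, frames=[2,5] (faults so far: 3)
  step 7: ref 2 -> HIT, frames=[2,5] (faults so far: 3)
  step 8: ref 4 -> FAULT, evict 2, frames=[4,5] (faults so far: 4)
  step 9: ref 5 -> HIT, frames=[4,5] (faults so far: 4)
  step 10: ref 5 -> HIT, frames=[4,5] (faults so far: 4)
  step 11: ref 4 -> HIT, frames=[4,5] (faults so far: 4)
  step 12: ref 5 -> HIT, frames=[4,5] (faults so far: 4)
  Optimal total faults: 4

Answer: 5 5 4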